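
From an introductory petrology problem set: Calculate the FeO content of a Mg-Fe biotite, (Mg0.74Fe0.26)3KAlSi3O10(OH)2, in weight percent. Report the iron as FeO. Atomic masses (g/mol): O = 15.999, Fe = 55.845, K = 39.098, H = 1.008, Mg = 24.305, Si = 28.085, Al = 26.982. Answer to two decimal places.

Molar mass of (Mg0.74Fe0.26)3KAlSi3O10(OH)2 = 2.22×24.305 + 0.78×55.845 + 1×39.098 + 1×26.982 + 3×28.085 + 12×15.999 + 2×1.008 = 441.855 g/mol.
Each formula unit contains 0.78 Fe, equivalent to 0.78/1 = 0.7800 mol FeO.
M(FeO) = 1×55.845 + 1×15.999 = 71.844 g/mol.
Mass of FeO per formula unit = 0.7800 × 71.844 = 56.038 g.
FeO wt% = 56.038 / 441.855 × 100 = 12.68%.

12.68 wt%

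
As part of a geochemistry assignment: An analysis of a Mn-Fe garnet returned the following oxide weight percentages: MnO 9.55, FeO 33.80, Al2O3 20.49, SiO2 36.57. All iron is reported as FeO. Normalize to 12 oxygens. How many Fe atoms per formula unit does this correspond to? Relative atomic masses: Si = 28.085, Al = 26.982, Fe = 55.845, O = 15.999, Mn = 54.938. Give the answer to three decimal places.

2.328 Fe apfu

MnO (M=70.937): mol = 0.13463; Mn = 0.13463, O = 0.13463.
FeO (M=71.844): mol = 0.47046; Fe = 0.47046, O = 0.47046.
Al2O3 (M=101.961): mol = 0.20096; Al = 0.40192, O = 0.60288.
SiO2 (M=60.083): mol = 0.60866; Si = 0.60866, O = 1.21732.
ΣO = 2.42529; factor = 12/ΣO = 4.94786.
Fe apfu = 0.47046 × 4.94786 = 2.328.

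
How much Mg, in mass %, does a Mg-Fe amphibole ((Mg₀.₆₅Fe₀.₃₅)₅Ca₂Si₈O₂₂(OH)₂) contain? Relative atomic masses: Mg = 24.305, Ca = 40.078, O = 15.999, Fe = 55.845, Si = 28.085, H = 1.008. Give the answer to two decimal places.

M((Mg₀.₆₅Fe₀.₃₅)₅Ca₂Si₈O₂₂(OH)₂) = 867.548 g/mol.
Mg contributes 3.25 × 24.305 = 78.991 g per mole.
78.991/867.548 = 0.0911 → 9.11%.

9.11 mass %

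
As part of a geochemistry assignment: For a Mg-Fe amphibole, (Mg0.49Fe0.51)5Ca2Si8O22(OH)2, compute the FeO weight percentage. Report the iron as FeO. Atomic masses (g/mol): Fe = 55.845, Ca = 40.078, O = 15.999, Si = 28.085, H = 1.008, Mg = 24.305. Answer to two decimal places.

Formula mass = 892.780 g/mol.
2.55 Fe → 2.5500 mol FeO per formula unit; M(FeO) = 71.844, so FeO mass = 183.202 g.
183.202/892.780 × 100 = 20.52 wt%.

20.52 wt%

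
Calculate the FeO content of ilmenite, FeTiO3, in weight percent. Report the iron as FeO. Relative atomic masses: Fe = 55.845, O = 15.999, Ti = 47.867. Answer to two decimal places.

M(FeTiO3) = 151.709 g/mol; M(FeO) = 71.844 g/mol.
Moles FeO per formula unit = 1 Fe ÷ 1 = 1.0000.
FeO fraction = (1.0000 × 71.844) / 151.709 = 71.844/151.709 = 0.4736.

47.36 wt%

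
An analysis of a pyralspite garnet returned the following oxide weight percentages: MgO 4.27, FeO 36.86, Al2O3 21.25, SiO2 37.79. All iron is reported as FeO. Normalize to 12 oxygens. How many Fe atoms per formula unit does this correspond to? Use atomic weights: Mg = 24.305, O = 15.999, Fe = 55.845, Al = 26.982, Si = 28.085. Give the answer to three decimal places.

MgO (M=40.304): mol = 0.10594; Mg = 0.10594, O = 0.10594.
FeO (M=71.844): mol = 0.51306; Fe = 0.51306, O = 0.51306.
Al2O3 (M=101.961): mol = 0.20841; Al = 0.41682, O = 0.62523.
SiO2 (M=60.083): mol = 0.62896; Si = 0.62896, O = 1.25792.
ΣO = 2.50215; factor = 12/ΣO = 4.79588.
Fe apfu = 0.51306 × 4.79588 = 2.461.

2.461 Fe apfu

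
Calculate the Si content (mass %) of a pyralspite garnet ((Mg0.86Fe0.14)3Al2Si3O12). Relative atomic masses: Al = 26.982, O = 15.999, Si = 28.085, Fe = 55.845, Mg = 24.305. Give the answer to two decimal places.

Formula mass = 2.58·24.305 + 0.42·55.845 + 2·26.982 + 3·28.085 + 12·15.999 = 416.369 g/mol, of which 84.255 g is Si.
So Si makes up 84.255/416.369 = 0.2024 of the mass, i.e. 20.24%.

20.24 mass %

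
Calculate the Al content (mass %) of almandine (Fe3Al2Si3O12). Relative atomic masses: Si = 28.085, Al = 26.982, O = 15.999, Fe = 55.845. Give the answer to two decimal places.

Molar mass of Fe3Al2Si3O12: 3*55.845 + 2*26.982 + 3*28.085 + 12*15.999 = 497.742 g/mol.
Mass of Al per formula unit: 2 × 26.982 = 53.964 g.
Weight fraction Al = 53.964 / 497.742 = 0.1084.

10.84 mass %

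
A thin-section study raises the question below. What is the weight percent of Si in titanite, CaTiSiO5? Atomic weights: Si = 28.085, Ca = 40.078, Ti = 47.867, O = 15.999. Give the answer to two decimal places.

M(CaTiSiO5) = 196.025 g/mol.
Si contributes 1 × 28.085 = 28.085 g per mole.
28.085/196.025 = 0.1433 → 14.33%.

14.33 wt%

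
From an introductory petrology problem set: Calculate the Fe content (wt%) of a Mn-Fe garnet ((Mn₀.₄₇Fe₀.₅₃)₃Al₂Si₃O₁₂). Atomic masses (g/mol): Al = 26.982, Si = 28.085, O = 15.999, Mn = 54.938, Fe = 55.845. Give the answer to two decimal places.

M((Mn₀.₄₇Fe₀.₅₃)₃Al₂Si₃O₁₂) = 496.463 g/mol.
Fe contributes 1.59 × 55.845 = 88.794 g per mole.
88.794/496.463 = 0.1789 → 17.89%.

17.89 wt%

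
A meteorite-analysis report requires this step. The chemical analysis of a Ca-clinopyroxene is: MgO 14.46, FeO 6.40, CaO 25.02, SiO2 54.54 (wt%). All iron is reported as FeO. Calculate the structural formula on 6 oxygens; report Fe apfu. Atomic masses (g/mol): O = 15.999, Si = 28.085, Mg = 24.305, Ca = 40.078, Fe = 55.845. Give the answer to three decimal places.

0.197 Fe apfu

MgO: 14.46/40.304 = 0.35877 mol → 0.35877 mol Mg, 0.35877 mol O.
FeO: 6.40/71.844 = 0.08908 mol → 0.08908 mol Fe, 0.08908 mol O.
CaO: 25.02/56.077 = 0.44617 mol → 0.44617 mol Ca, 0.44617 mol O.
SiO2: 54.54/60.083 = 0.90774 mol → 0.90774 mol Si, 1.81548 mol O.
Total oxygen = 2.70950 mol. Normalization factor = 6/2.70950 = 2.21443.
Fe per 6 O = 0.08908 × 2.21443 = 0.197.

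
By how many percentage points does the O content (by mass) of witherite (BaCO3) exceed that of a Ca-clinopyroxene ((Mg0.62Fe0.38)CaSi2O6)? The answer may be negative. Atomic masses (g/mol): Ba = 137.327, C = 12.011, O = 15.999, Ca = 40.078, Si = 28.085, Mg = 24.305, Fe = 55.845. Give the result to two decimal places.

-17.68 percentage points

O in BaCO3: molar mass 197.335 g/mol; 3×15.999 = 47.997 g → 24.32 wt%.
O in (Mg0.62Fe0.38)CaSi2O6: molar mass 228.532 g/mol; 6×15.999 = 95.994 g → 42.00 wt%.
Difference = 24.32 − 42.00 = -17.68 percentage points.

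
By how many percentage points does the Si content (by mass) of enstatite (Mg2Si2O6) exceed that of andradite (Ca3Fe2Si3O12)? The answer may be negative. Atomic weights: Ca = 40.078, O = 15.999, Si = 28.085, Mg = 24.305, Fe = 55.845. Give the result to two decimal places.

M(Mg2Si2O6) = 200.774 g/mol, so wt% Si = 56.170/200.774 × 100 = 27.98%.
M(Ca3Fe2Si3O12) = 508.167 g/mol, so wt% Si = 84.255/508.167 × 100 = 16.58%.
27.98 − 16.58 = 11.40 pp.

11.40 percentage points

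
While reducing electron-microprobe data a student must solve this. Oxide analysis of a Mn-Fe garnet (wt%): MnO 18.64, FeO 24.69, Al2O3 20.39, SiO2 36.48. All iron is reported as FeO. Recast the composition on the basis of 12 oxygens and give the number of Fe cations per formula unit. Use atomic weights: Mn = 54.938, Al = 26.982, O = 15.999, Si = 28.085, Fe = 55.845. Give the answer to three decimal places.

1.704 Fe apfu

MnO (M=70.937): mol = 0.26277; Mn = 0.26277, O = 0.26277.
FeO (M=71.844): mol = 0.34366; Fe = 0.34366, O = 0.34366.
Al2O3 (M=101.961): mol = 0.19998; Al = 0.39996, O = 0.59994.
SiO2 (M=60.083): mol = 0.60716; Si = 0.60716, O = 1.21432.
ΣO = 2.42069; factor = 12/ΣO = 4.95726.
Fe apfu = 0.34366 × 4.95726 = 1.704.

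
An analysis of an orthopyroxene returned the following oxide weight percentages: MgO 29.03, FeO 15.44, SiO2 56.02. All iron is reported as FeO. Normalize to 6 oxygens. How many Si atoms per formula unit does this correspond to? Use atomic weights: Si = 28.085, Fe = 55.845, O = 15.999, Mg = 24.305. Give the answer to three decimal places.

1.998 Si apfu

MgO (M=40.304): mol = 0.72028; Mg = 0.72028, O = 0.72028.
FeO (M=71.844): mol = 0.21491; Fe = 0.21491, O = 0.21491.
SiO2 (M=60.083): mol = 0.93238; Si = 0.93238, O = 1.86476.
ΣO = 2.79995; factor = 6/ΣO = 2.14290.
Si apfu = 0.93238 × 2.14290 = 1.998.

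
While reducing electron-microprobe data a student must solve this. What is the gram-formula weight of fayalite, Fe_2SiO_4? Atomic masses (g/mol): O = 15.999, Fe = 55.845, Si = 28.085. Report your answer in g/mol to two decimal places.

203.77 g/mol

M = 2×55.845 + 1×28.085 + 4×15.999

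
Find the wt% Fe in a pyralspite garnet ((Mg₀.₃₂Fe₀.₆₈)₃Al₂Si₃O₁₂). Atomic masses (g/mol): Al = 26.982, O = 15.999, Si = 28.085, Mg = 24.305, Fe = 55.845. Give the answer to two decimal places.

Molar mass of (Mg₀.₃₂Fe₀.₆₈)₃Al₂Si₃O₁₂: 0.96·24.305 + 2.04·55.845 + 2·26.982 + 3·28.085 + 12·15.999 = 467.464 g/mol.
Mass of Fe per formula unit: 2.04 × 55.845 = 113.924 g.
Weight fraction Fe = 113.924 / 467.464 = 0.2437.

24.37 mass %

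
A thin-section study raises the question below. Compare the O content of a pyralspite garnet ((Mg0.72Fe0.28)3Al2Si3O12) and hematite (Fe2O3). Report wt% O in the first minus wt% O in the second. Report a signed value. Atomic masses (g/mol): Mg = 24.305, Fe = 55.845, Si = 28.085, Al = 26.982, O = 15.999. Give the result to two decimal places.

M((Mg0.72Fe0.28)3Al2Si3O12) = 429.616 g/mol, so wt% O = 191.988/429.616 × 100 = 44.69%.
M(Fe2O3) = 159.687 g/mol, so wt% O = 47.997/159.687 × 100 = 30.06%.
44.69 − 30.06 = 14.63 pp.

14.63 percentage points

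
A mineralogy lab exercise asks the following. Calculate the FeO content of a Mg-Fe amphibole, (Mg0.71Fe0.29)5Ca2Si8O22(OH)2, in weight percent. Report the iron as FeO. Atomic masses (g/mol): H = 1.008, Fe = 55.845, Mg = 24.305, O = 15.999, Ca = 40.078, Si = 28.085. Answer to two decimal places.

12.14 wt%

M((Mg0.71Fe0.29)5Ca2Si8O22(OH)2) = 858.086 g/mol; M(FeO) = 71.844 g/mol.
Moles FeO per formula unit = 1.45 Fe ÷ 1 = 1.4500.
FeO fraction = (1.4500 × 71.844) / 858.086 = 104.174/858.086 = 0.1214.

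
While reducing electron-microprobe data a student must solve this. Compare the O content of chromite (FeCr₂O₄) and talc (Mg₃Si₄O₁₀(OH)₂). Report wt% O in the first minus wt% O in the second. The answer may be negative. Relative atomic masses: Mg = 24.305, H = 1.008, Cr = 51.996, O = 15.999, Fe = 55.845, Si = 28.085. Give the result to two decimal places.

O in FeCr₂O₄: molar mass 223.833 g/mol; 4×15.999 = 63.996 g → 28.59 wt%.
O in Mg₃Si₄O₁₀(OH)₂: molar mass 379.259 g/mol; 12×15.999 = 191.988 g → 50.62 wt%.
Difference = 28.59 − 50.62 = -22.03 percentage points.

-22.03 percentage points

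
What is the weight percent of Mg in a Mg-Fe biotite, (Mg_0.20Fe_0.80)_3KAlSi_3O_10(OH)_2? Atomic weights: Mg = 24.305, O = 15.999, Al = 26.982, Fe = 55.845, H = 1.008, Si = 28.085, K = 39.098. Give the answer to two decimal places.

2.96 mass %

Molar mass of (Mg_0.20Fe_0.80)_3KAlSi_3O_10(OH)_2: 0.60*24.305 + 2.40*55.845 + 1*39.098 + 1*26.982 + 3*28.085 + 12*15.999 + 2*1.008 = 492.950 g/mol.
Mass of Mg per formula unit: 0.60 × 24.305 = 14.583 g.
Weight fraction Mg = 14.583 / 492.950 = 0.0296.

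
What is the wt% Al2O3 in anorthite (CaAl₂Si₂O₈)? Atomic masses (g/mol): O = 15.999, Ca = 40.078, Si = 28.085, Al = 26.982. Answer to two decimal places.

36.65 wt%

Molar mass of CaAl₂Si₂O₈ = 1·40.078 + 2·26.982 + 2·28.085 + 8·15.999 = 278.204 g/mol.
Each formula unit contains 2 Al, equivalent to 2/2 = 1.0000 mol Al2O3.
M(Al2O3) = 2×26.982 + 3×15.999 = 101.961 g/mol.
Mass of Al2O3 per formula unit = 1.0000 × 101.961 = 101.961 g.
Al2O3 wt% = 101.961 / 278.204 × 100 = 36.65%.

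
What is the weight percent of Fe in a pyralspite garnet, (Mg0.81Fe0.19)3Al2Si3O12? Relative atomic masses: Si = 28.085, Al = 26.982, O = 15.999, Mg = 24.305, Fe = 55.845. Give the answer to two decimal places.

7.56 wt%

M((Mg0.81Fe0.19)3Al2Si3O12) = 421.100 g/mol.
Fe contributes 0.57 × 55.845 = 31.832 g per mole.
31.832/421.100 = 0.0756 → 7.56%.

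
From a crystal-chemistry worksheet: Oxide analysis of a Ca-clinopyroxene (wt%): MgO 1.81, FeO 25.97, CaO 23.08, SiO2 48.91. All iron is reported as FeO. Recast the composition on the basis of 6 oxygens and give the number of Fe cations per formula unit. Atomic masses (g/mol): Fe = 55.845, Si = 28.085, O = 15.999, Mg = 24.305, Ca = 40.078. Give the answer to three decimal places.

MgO: 1.81/40.304 = 0.04491 mol → 0.04491 mol Mg, 0.04491 mol O.
FeO: 25.97/71.844 = 0.36148 mol → 0.36148 mol Fe, 0.36148 mol O.
CaO: 23.08/56.077 = 0.41158 mol → 0.41158 mol Ca, 0.41158 mol O.
SiO2: 48.91/60.083 = 0.81404 mol → 0.81404 mol Si, 1.62808 mol O.
Total oxygen = 2.44605 mol. Normalization factor = 6/2.44605 = 2.45293.
Fe per 6 O = 0.36148 × 2.45293 = 0.887.

0.887 Fe apfu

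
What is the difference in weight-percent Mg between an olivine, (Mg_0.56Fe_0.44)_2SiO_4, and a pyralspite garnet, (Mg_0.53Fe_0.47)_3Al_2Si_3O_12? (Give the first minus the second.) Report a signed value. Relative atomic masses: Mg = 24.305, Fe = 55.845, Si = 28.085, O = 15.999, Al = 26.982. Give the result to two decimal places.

7.53 percentage points

First mineral: 27.222 g Mg in 168.446 g formula = 16.16 wt% Mg.
Second mineral: 38.645 g Mg in 447.593 g formula = 8.63 wt% Mg.
16.16% − 8.63% gives a difference of 7.53 percentage points.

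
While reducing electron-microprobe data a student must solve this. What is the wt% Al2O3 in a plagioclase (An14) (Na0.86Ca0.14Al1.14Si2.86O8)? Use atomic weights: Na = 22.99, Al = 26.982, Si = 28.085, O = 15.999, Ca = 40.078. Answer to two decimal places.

21.98 wt%

M(Na0.86Ca0.14Al1.14Si2.86O8) = 264.457 g/mol; M(Al2O3) = 101.961 g/mol.
Moles Al2O3 per formula unit = 1.14 Al ÷ 2 = 0.5700.
Al2O3 fraction = (0.5700 × 101.961) / 264.457 = 58.118/264.457 = 0.2198.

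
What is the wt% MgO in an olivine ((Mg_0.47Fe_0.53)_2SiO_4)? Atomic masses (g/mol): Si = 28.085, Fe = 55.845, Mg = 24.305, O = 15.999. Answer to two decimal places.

Molar mass of (Mg_0.47Fe_0.53)_2SiO_4 = 0.94×24.305 + 1.06×55.845 + 1×28.085 + 4×15.999 = 174.123 g/mol.
Each formula unit contains 0.94 Mg, equivalent to 0.94/1 = 0.9400 mol MgO.
M(MgO) = 1×24.305 + 1×15.999 = 40.304 g/mol.
Mass of MgO per formula unit = 0.9400 × 40.304 = 37.886 g.
MgO wt% = 37.886 / 174.123 × 100 = 21.76%.

21.76 wt%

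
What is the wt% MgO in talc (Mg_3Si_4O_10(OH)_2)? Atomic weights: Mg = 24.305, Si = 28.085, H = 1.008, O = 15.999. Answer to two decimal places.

31.88 wt%

Molar mass of Mg_3Si_4O_10(OH)_2 = 3·24.305 + 4·28.085 + 12·15.999 + 2·1.008 = 379.259 g/mol.
Each formula unit contains 3 Mg, equivalent to 3/1 = 3.0000 mol MgO.
M(MgO) = 1×24.305 + 1×15.999 = 40.304 g/mol.
Mass of MgO per formula unit = 3.0000 × 40.304 = 120.912 g.
MgO wt% = 120.912 / 379.259 × 100 = 31.88%.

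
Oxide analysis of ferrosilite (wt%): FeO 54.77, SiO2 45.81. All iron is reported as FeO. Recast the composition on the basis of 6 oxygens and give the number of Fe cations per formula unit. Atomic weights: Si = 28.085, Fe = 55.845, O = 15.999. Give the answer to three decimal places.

2.000 Fe apfu

FeO: 54.77/71.844 = 0.76235 mol → 0.76235 mol Fe, 0.76235 mol O.
SiO2: 45.81/60.083 = 0.76245 mol → 0.76245 mol Si, 1.52490 mol O.
Total oxygen = 2.28725 mol. Normalization factor = 6/2.28725 = 2.62324.
Fe per 6 O = 0.76235 × 2.62324 = 2.000.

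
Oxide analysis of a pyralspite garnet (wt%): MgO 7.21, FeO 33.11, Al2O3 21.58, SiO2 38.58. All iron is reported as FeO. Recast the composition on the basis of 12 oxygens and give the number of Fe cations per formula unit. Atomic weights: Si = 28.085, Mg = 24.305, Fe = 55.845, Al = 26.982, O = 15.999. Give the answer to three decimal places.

2.161 Fe apfu

7.21 wt% MgO ÷ 40.304 g/mol = 0.17889 mol, giving 0.17889 Mg and 0.17889 O.
33.11 wt% FeO ÷ 71.844 g/mol = 0.46086 mol, giving 0.46086 Fe and 0.46086 O.
21.58 wt% Al2O3 ÷ 101.961 g/mol = 0.21165 mol, giving 0.42330 Al and 0.63495 O.
38.58 wt% SiO2 ÷ 60.083 g/mol = 0.64211 mol, giving 0.64211 Si and 1.28422 O.
Oxygen sums to 2.55892; scaling by 12/2.55892 = 4.68948 puts the formula on 12 O.
Fe: 0.46086 × 4.68948 = 2.161 atoms per formula unit.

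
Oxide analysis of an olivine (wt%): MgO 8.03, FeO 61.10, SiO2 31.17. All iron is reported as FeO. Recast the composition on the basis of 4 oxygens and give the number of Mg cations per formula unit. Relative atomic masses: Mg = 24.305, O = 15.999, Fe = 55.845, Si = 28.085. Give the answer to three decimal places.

MgO: 8.03/40.304 = 0.19924 mol → 0.19924 mol Mg, 0.19924 mol O.
FeO: 61.10/71.844 = 0.85045 mol → 0.85045 mol Fe, 0.85045 mol O.
SiO2: 31.17/60.083 = 0.51878 mol → 0.51878 mol Si, 1.03756 mol O.
Total oxygen = 2.08725 mol. Normalization factor = 4/2.08725 = 1.91640.
Mg per 4 O = 0.19924 × 1.91640 = 0.382.

0.382 Mg apfu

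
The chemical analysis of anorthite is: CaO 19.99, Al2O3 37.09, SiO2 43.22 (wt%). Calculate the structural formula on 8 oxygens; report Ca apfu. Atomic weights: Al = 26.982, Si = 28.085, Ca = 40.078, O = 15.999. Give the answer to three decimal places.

19.99 wt% CaO ÷ 56.077 g/mol = 0.35647 mol, giving 0.35647 Ca and 0.35647 O.
37.09 wt% Al2O3 ÷ 101.961 g/mol = 0.36377 mol, giving 0.72754 Al and 1.09131 O.
43.22 wt% SiO2 ÷ 60.083 g/mol = 0.71934 mol, giving 0.71934 Si and 1.43868 O.
Oxygen sums to 2.88646; scaling by 8/2.88646 = 2.77156 puts the formula on 8 O.
Ca: 0.35647 × 2.77156 = 0.988 atoms per formula unit.

0.988 Ca apfu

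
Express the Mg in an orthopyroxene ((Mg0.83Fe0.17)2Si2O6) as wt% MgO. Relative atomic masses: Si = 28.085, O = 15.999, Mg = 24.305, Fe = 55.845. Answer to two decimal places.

31.63 wt%

Formula mass = 211.498 g/mol.
1.66 Mg → 1.6600 mol MgO per formula unit; M(MgO) = 40.304, so MgO mass = 66.905 g.
66.905/211.498 × 100 = 31.63 wt%.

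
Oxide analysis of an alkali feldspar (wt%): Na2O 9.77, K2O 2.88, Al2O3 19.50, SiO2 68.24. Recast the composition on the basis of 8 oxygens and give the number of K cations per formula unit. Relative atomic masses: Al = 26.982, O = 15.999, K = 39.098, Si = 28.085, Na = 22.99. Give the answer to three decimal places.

0.161 K apfu

Na2O: 9.77/61.979 = 0.15763 mol → 0.31526 mol Na, 0.15763 mol O.
K2O: 2.88/94.195 = 0.03057 mol → 0.06114 mol K, 0.03057 mol O.
Al2O3: 19.50/101.961 = 0.19125 mol → 0.38250 mol Al, 0.57375 mol O.
SiO2: 68.24/60.083 = 1.13576 mol → 1.13576 mol Si, 2.27152 mol O.
Total oxygen = 3.03347 mol. Normalization factor = 8/3.03347 = 2.63724.
K per 8 O = 0.06114 × 2.63724 = 0.161.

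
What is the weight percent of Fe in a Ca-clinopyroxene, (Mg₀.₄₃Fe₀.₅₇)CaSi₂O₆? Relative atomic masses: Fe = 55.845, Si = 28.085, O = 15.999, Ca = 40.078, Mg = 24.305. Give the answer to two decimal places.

13.57 wt%

M((Mg₀.₄₃Fe₀.₅₇)CaSi₂O₆) = 234.525 g/mol.
Fe contributes 0.57 × 55.845 = 31.832 g per mole.
31.832/234.525 = 0.1357 → 13.57%.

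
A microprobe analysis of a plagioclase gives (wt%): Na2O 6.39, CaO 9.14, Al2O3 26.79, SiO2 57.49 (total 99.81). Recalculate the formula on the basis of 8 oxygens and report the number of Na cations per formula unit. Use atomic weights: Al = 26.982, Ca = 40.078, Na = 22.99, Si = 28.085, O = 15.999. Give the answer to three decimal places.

Na2O (M=61.979): mol = 0.10310; Na = 0.20620, O = 0.10310.
CaO (M=56.077): mol = 0.16299; Ca = 0.16299, O = 0.16299.
Al2O3 (M=101.961): mol = 0.26275; Al = 0.52550, O = 0.78825.
SiO2 (M=60.083): mol = 0.95684; Si = 0.95684, O = 1.91368.
ΣO = 2.96802; factor = 8/ΣO = 2.69540.
Na apfu = 0.20620 × 2.69540 = 0.556.

0.556 Na apfu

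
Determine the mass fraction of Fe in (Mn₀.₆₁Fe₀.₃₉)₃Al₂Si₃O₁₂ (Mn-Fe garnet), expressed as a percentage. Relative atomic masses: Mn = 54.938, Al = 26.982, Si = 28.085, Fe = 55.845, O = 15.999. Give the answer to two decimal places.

13.17 weight percent

Formula mass = 1.83*54.938 + 1.17*55.845 + 2*26.982 + 3*28.085 + 12*15.999 = 496.082 g/mol, of which 65.339 g is Fe.
So Fe makes up 65.339/496.082 = 0.1317 of the mass, i.e. 13.17%.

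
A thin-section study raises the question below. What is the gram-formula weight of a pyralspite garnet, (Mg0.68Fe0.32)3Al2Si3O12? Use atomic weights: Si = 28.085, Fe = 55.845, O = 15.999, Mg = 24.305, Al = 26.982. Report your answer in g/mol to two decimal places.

The formula mass is the sum 2.04×24.305 + 0.96×55.845 + 2×26.982 + 3×28.085 + 12×15.999.

433.40 g/mol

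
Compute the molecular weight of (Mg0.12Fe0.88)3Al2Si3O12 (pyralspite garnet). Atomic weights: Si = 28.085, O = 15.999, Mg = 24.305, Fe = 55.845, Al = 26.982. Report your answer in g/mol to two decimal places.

The formula mass is the sum 0.36*24.305 + 2.64*55.845 + 2*26.982 + 3*28.085 + 12*15.999.

486.39 g/mol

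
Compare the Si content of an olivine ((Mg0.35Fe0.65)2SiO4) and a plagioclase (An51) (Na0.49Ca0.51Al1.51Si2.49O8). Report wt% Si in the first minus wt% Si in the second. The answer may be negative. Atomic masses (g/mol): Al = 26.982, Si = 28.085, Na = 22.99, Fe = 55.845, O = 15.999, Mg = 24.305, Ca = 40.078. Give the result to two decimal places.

M((Mg0.35Fe0.65)2SiO4) = 181.693 g/mol, so wt% Si = 28.085/181.693 × 100 = 15.46%.
M(Na0.49Ca0.51Al1.51Si2.49O8) = 270.371 g/mol, so wt% Si = 69.932/270.371 × 100 = 25.87%.
15.46 − 25.87 = -10.41 pp.

-10.41 percentage points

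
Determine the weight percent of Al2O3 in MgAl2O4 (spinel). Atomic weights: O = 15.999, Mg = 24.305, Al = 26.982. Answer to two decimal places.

71.67 wt%

M(MgAl2O4) = 142.265 g/mol; M(Al2O3) = 101.961 g/mol.
Moles Al2O3 per formula unit = 2 Al ÷ 2 = 1.0000.
Al2O3 fraction = (1.0000 × 101.961) / 142.265 = 101.961/142.265 = 0.7167.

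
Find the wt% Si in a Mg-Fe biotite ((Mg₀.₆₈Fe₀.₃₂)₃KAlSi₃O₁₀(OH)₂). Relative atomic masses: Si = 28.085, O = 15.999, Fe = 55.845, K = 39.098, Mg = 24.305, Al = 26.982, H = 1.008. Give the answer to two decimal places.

18.83 wt%

Molar mass of (Mg₀.₆₈Fe₀.₃₂)₃KAlSi₃O₁₀(OH)₂: 2.04×24.305 + 0.96×55.845 + 1×39.098 + 1×26.982 + 3×28.085 + 12×15.999 + 2×1.008 = 447.532 g/mol.
Mass of Si per formula unit: 3 × 28.085 = 84.255 g.
Weight fraction Si = 84.255 / 447.532 = 0.1883.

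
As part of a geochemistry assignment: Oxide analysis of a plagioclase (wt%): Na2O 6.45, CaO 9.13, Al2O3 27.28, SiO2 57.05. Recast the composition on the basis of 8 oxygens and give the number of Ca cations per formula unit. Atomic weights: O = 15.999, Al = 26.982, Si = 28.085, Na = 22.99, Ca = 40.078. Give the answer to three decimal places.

0.439 Ca apfu

Na2O (M=61.979): mol = 0.10407; Na = 0.20814, O = 0.10407.
CaO (M=56.077): mol = 0.16281; Ca = 0.16281, O = 0.16281.
Al2O3 (M=101.961): mol = 0.26755; Al = 0.53510, O = 0.80265.
SiO2 (M=60.083): mol = 0.94952; Si = 0.94952, O = 1.89904.
ΣO = 2.96857; factor = 8/ΣO = 2.69490.
Ca apfu = 0.16281 × 2.69490 = 0.439.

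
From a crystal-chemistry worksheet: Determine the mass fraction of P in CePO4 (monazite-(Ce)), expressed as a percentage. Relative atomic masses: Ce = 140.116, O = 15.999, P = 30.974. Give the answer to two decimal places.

Molar mass of CePO4: 1·140.116 + 1·30.974 + 4·15.999 = 235.086 g/mol.
Mass of P per formula unit: 1 × 30.974 = 30.974 g.
Weight fraction P = 30.974 / 235.086 = 0.1318.

13.18 wt%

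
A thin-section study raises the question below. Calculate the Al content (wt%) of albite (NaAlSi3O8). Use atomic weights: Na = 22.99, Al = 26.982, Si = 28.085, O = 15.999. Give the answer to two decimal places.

M(NaAlSi3O8) = 262.219 g/mol.
Al contributes 1 × 26.982 = 26.982 g per mole.
26.982/262.219 = 0.1029 → 10.29%.

10.29 wt%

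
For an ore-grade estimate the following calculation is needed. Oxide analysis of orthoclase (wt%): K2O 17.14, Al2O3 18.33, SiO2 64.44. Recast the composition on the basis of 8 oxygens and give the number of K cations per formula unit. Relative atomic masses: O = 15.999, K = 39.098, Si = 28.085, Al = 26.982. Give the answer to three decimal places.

1.016 K apfu

K2O (M=94.195): mol = 0.18196; K = 0.36392, O = 0.18196.
Al2O3 (M=101.961): mol = 0.17977; Al = 0.35954, O = 0.53931.
SiO2 (M=60.083): mol = 1.07252; Si = 1.07252, O = 2.14504.
ΣO = 2.86631; factor = 8/ΣO = 2.79104.
K apfu = 0.36392 × 2.79104 = 1.016.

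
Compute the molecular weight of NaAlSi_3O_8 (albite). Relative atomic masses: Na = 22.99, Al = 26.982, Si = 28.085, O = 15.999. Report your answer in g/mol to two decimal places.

262.22 g/mol

Na: 1 × 22.99 = 22.9900
Al: 1 × 26.982 = 26.9820
Si: 3 × 28.085 = 84.2550
O: 8 × 15.999 = 127.9920
Summing the contributions gives the formula mass.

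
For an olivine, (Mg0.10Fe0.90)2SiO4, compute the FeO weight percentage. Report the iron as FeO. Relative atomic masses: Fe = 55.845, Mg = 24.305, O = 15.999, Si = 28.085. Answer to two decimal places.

M((Mg0.10Fe0.90)2SiO4) = 197.463 g/mol; M(FeO) = 71.844 g/mol.
Moles FeO per formula unit = 1.80 Fe ÷ 1 = 1.8000.
FeO fraction = (1.8000 × 71.844) / 197.463 = 129.319/197.463 = 0.6549.

65.49 wt%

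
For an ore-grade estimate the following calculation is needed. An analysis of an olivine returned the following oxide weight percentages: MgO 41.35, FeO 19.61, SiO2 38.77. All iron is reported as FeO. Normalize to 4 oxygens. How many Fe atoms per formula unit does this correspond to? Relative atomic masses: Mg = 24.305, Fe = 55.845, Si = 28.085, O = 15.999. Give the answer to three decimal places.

0.422 Fe apfu

MgO (M=40.304): mol = 1.02595; Mg = 1.02595, O = 1.02595.
FeO (M=71.844): mol = 0.27295; Fe = 0.27295, O = 0.27295.
SiO2 (M=60.083): mol = 0.64527; Si = 0.64527, O = 1.29054.
ΣO = 2.58944; factor = 4/ΣO = 1.54474.
Fe apfu = 0.27295 × 1.54474 = 0.422.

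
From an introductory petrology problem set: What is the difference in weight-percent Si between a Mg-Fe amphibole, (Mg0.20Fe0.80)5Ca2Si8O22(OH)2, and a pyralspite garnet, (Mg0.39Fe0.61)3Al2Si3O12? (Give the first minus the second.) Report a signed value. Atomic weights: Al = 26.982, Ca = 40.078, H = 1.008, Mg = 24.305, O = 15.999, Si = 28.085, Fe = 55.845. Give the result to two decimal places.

First mineral: 224.680 g Si in 938.513 g formula = 23.94 wt% Si.
Second mineral: 84.255 g Si in 460.840 g formula = 18.28 wt% Si.
23.94% − 18.28% gives a difference of 5.66 percentage points.

5.66 percentage points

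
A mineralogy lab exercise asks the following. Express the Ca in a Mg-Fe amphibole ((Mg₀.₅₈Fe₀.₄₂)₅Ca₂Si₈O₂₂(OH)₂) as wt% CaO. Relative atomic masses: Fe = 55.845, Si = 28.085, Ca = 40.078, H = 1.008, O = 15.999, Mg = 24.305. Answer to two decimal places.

M((Mg₀.₅₈Fe₀.₄₂)₅Ca₂Si₈O₂₂(OH)₂) = 878.587 g/mol; M(CaO) = 56.077 g/mol.
Moles CaO per formula unit = 2 Ca ÷ 1 = 2.0000.
CaO fraction = (2.0000 × 56.077) / 878.587 = 112.154/878.587 = 0.1277.

12.77 wt%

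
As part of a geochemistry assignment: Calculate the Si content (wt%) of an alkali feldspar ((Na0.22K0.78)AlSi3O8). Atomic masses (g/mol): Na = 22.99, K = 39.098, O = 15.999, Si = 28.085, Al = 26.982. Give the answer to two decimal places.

30.66 wt%

Molar mass of (Na0.22K0.78)AlSi3O8: 0.22·22.99 + 0.78·39.098 + 1·26.982 + 3·28.085 + 8·15.999 = 274.783 g/mol.
Mass of Si per formula unit: 3 × 28.085 = 84.255 g.
Weight fraction Si = 84.255 / 274.783 = 0.3066.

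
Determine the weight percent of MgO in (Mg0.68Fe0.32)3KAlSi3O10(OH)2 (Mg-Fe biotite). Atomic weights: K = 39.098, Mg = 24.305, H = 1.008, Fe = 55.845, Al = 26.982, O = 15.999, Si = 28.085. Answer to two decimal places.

18.37 wt%

M((Mg0.68Fe0.32)3KAlSi3O10(OH)2) = 447.532 g/mol; M(MgO) = 40.304 g/mol.
Moles MgO per formula unit = 2.04 Mg ÷ 1 = 2.0400.
MgO fraction = (2.0400 × 40.304) / 447.532 = 82.220/447.532 = 0.1837.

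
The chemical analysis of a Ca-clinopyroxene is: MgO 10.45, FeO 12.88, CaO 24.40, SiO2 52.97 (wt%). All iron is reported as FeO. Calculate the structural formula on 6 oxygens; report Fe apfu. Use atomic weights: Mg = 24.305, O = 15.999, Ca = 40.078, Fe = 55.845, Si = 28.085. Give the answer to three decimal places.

MgO (M=40.304): mol = 0.25928; Mg = 0.25928, O = 0.25928.
FeO (M=71.844): mol = 0.17928; Fe = 0.17928, O = 0.17928.
CaO (M=56.077): mol = 0.43512; Ca = 0.43512, O = 0.43512.
SiO2 (M=60.083): mol = 0.88161; Si = 0.88161, O = 1.76322.
ΣO = 2.63690; factor = 6/ΣO = 2.27540.
Fe apfu = 0.17928 × 2.27540 = 0.408.

0.408 Fe apfu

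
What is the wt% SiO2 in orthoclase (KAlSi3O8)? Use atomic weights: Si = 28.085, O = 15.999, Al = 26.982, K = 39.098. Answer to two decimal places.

64.76 wt%

M(KAlSi3O8) = 278.327 g/mol; M(SiO2) = 60.083 g/mol.
Moles SiO2 per formula unit = 3 Si ÷ 1 = 3.0000.
SiO2 fraction = (3.0000 × 60.083) / 278.327 = 180.249/278.327 = 0.6476.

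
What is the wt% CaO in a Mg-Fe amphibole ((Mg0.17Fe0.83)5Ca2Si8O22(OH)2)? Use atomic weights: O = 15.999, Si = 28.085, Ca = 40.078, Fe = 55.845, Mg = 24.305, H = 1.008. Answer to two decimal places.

11.89 wt%

M((Mg0.17Fe0.83)5Ca2Si8O22(OH)2) = 943.244 g/mol; M(CaO) = 56.077 g/mol.
Moles CaO per formula unit = 2 Ca ÷ 1 = 2.0000.
CaO fraction = (2.0000 × 56.077) / 943.244 = 112.154/943.244 = 0.1189.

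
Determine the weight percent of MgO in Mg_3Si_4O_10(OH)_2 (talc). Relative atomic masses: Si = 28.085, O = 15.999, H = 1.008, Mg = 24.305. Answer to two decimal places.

31.88 wt%

Formula mass = 379.259 g/mol.
3 Mg → 3.0000 mol MgO per formula unit; M(MgO) = 40.304, so MgO mass = 120.912 g.
120.912/379.259 × 100 = 31.88 wt%.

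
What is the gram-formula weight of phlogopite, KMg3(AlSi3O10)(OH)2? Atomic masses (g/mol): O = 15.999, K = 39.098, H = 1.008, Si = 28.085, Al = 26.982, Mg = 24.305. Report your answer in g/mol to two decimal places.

The formula mass is the sum 1(39.098) + 3(24.305) + 1(26.982) + 3(28.085) + 12(15.999) + 2(1.008).

417.25 g/mol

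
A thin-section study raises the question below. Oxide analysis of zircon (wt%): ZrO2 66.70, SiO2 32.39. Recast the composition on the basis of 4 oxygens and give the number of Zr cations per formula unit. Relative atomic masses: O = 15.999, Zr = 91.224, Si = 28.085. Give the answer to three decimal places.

1.002 Zr apfu

66.70 wt% ZrO2 ÷ 123.222 g/mol = 0.54130 mol, giving 0.54130 Zr and 1.08260 O.
32.39 wt% SiO2 ÷ 60.083 g/mol = 0.53909 mol, giving 0.53909 Si and 1.07818 O.
Oxygen sums to 2.16078; scaling by 4/2.16078 = 1.85118 puts the formula on 4 O.
Zr: 0.54130 × 1.85118 = 1.002 atoms per formula unit.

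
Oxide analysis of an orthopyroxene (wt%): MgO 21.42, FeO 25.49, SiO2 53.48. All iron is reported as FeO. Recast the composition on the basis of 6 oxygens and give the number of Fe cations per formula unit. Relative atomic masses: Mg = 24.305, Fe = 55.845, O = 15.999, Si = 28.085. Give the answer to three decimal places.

0.798 Fe apfu

21.42 wt% MgO ÷ 40.304 g/mol = 0.53146 mol, giving 0.53146 Mg and 0.53146 O.
25.49 wt% FeO ÷ 71.844 g/mol = 0.35480 mol, giving 0.35480 Fe and 0.35480 O.
53.48 wt% SiO2 ÷ 60.083 g/mol = 0.89010 mol, giving 0.89010 Si and 1.78020 O.
Oxygen sums to 2.66646; scaling by 6/2.66646 = 2.25017 puts the formula on 6 O.
Fe: 0.35480 × 2.25017 = 0.798 atoms per formula unit.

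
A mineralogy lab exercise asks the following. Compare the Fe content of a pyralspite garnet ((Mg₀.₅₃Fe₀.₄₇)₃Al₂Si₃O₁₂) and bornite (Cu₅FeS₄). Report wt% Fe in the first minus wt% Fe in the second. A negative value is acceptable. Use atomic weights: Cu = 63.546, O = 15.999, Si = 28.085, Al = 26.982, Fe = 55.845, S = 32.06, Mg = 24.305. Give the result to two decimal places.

M((Mg₀.₅₃Fe₀.₄₇)₃Al₂Si₃O₁₂) = 447.593 g/mol, so wt% Fe = 78.741/447.593 × 100 = 17.59%.
M(Cu₅FeS₄) = 501.815 g/mol, so wt% Fe = 55.845/501.815 × 100 = 11.13%.
17.59 − 11.13 = 6.46 pp.

6.46 percentage points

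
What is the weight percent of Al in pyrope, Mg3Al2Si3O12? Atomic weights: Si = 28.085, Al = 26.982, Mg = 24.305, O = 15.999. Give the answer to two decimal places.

13.39 wt%

M(Mg3Al2Si3O12) = 403.122 g/mol.
Al contributes 2 × 26.982 = 53.964 g per mole.
53.964/403.122 = 0.1339 → 13.39%.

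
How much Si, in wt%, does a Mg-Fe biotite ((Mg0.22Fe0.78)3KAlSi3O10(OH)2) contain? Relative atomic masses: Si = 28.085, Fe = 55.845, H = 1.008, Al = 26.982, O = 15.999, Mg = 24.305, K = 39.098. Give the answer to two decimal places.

17.16 wt%

M((Mg0.22Fe0.78)3KAlSi3O10(OH)2) = 491.058 g/mol.
Si contributes 3 × 28.085 = 84.255 g per mole.
84.255/491.058 = 0.1716 → 17.16%.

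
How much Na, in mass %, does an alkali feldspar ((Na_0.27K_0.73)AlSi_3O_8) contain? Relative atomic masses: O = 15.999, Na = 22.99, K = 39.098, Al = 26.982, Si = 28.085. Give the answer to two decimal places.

Formula mass = 0.27*22.99 + 0.73*39.098 + 1*26.982 + 3*28.085 + 8*15.999 = 273.978 g/mol, of which 6.207 g is Na.
So Na makes up 6.207/273.978 = 0.0227 of the mass, i.e. 2.27%.

2.27 mass %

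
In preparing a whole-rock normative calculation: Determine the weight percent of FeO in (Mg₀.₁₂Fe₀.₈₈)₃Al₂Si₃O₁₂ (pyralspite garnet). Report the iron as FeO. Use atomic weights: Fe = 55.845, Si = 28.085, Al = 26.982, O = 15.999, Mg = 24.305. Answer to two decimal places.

39.00 wt%

M((Mg₀.₁₂Fe₀.₈₈)₃Al₂Si₃O₁₂) = 486.388 g/mol; M(FeO) = 71.844 g/mol.
Moles FeO per formula unit = 2.64 Fe ÷ 1 = 2.6400.
FeO fraction = (2.6400 × 71.844) / 486.388 = 189.668/486.388 = 0.3900.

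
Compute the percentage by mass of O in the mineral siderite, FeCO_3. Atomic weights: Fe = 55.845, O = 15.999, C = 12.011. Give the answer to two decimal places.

41.43 wt%

Formula mass = 1*55.845 + 1*12.011 + 3*15.999 = 115.853 g/mol, of which 47.997 g is O.
So O makes up 47.997/115.853 = 0.4143 of the mass, i.e. 41.43%.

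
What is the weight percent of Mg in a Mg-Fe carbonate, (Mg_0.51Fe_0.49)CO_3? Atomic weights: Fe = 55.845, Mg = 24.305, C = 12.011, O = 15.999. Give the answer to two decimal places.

Formula mass = 0.51*24.305 + 0.49*55.845 + 1*12.011 + 3*15.999 = 99.768 g/mol, of which 12.396 g is Mg.
So Mg makes up 12.396/99.768 = 0.1242 of the mass, i.e. 12.42%.

12.42 mass %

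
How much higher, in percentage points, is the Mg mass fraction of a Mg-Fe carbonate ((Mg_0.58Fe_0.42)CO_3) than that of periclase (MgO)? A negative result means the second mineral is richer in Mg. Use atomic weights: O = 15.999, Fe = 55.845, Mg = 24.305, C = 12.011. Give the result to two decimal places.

M((Mg_0.58Fe_0.42)CO_3) = 97.560 g/mol, so wt% Mg = 14.097/97.560 × 100 = 14.45%.
M(MgO) = 40.304 g/mol, so wt% Mg = 24.305/40.304 × 100 = 60.30%.
14.45 − 60.30 = -45.85 pp.

-45.85 percentage points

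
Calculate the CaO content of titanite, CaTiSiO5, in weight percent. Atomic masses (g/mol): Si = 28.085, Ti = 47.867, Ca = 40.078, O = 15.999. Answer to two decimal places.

28.61 wt%

Formula mass = 196.025 g/mol.
1 Ca → 1.0000 mol CaO per formula unit; M(CaO) = 56.077, so CaO mass = 56.077 g.
56.077/196.025 × 100 = 28.61 wt%.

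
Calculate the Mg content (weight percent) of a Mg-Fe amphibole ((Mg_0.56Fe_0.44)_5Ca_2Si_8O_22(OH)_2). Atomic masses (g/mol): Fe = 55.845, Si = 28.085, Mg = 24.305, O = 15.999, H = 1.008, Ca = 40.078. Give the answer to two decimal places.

7.72 weight percent

Formula mass = 2.80*24.305 + 2.20*55.845 + 2*40.078 + 8*28.085 + 24*15.999 + 2*1.008 = 881.741 g/mol, of which 68.054 g is Mg.
So Mg makes up 68.054/881.741 = 0.0772 of the mass, i.e. 7.72%.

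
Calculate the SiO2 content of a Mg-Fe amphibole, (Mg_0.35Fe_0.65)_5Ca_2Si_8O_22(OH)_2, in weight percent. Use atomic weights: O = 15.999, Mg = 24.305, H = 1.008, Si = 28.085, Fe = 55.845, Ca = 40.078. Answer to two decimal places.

Formula mass = 914.858 g/mol.
8 Si → 8.0000 mol SiO2 per formula unit; M(SiO2) = 60.083, so SiO2 mass = 480.664 g.
480.664/914.858 × 100 = 52.54 wt%.

52.54 wt%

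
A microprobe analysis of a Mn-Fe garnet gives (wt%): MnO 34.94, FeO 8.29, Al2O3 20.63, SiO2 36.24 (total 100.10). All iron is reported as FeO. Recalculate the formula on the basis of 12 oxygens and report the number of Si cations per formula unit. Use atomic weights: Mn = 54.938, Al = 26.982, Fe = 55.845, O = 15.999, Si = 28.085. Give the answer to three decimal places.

MnO (M=70.937): mol = 0.49255; Mn = 0.49255, O = 0.49255.
FeO (M=71.844): mol = 0.11539; Fe = 0.11539, O = 0.11539.
Al2O3 (M=101.961): mol = 0.20233; Al = 0.40466, O = 0.60699.
SiO2 (M=60.083): mol = 0.60317; Si = 0.60317, O = 1.20634.
ΣO = 2.42127; factor = 12/ΣO = 4.95608.
Si apfu = 0.60317 × 4.95608 = 2.989.

2.989 Si apfu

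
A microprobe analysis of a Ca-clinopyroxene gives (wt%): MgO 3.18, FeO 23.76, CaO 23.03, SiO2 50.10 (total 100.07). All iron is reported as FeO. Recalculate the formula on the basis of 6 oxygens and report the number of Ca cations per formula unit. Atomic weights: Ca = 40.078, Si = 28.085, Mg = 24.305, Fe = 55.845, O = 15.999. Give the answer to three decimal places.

MgO: 3.18/40.304 = 0.07890 mol → 0.07890 mol Mg, 0.07890 mol O.
FeO: 23.76/71.844 = 0.33072 mol → 0.33072 mol Fe, 0.33072 mol O.
CaO: 23.03/56.077 = 0.41069 mol → 0.41069 mol Ca, 0.41069 mol O.
SiO2: 50.10/60.083 = 0.83385 mol → 0.83385 mol Si, 1.66770 mol O.
Total oxygen = 2.48801 mol. Normalization factor = 6/2.48801 = 2.41157.
Ca per 6 O = 0.41069 × 2.41157 = 0.990.

0.990 Ca apfu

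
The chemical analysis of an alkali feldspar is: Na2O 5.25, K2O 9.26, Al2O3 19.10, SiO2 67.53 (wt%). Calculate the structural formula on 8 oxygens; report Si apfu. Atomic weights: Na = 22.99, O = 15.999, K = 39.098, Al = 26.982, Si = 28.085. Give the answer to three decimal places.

3.004 Si apfu

Na2O (M=61.979): mol = 0.08471; Na = 0.16942, O = 0.08471.
K2O (M=94.195): mol = 0.09831; K = 0.19662, O = 0.09831.
Al2O3 (M=101.961): mol = 0.18733; Al = 0.37466, O = 0.56199.
SiO2 (M=60.083): mol = 1.12395; Si = 1.12395, O = 2.24790.
ΣO = 2.99291; factor = 8/ΣO = 2.67298.
Si apfu = 1.12395 × 2.67298 = 3.004.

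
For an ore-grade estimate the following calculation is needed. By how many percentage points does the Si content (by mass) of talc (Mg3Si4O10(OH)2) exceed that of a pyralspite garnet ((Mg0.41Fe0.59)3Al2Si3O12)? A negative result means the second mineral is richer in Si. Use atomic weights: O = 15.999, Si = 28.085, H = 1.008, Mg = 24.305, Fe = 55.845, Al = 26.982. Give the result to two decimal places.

11.26 percentage points

M(Mg3Si4O10(OH)2) = 379.259 g/mol, so wt% Si = 112.340/379.259 × 100 = 29.62%.
M((Mg0.41Fe0.59)3Al2Si3O12) = 458.948 g/mol, so wt% Si = 84.255/458.948 × 100 = 18.36%.
29.62 − 18.36 = 11.26 pp.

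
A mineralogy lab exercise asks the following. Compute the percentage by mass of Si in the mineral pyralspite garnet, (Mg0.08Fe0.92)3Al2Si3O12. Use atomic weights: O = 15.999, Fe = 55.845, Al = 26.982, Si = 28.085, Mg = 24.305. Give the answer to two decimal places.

M((Mg0.08Fe0.92)3Al2Si3O12) = 490.172 g/mol.
Si contributes 3 × 28.085 = 84.255 g per mole.
84.255/490.172 = 0.1719 → 17.19%.

17.19 mass %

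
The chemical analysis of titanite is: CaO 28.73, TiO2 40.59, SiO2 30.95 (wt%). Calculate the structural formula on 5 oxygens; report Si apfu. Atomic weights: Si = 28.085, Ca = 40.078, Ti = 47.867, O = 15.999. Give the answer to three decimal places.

CaO (M=56.077): mol = 0.51233; Ca = 0.51233, O = 0.51233.
TiO2 (M=79.865): mol = 0.50823; Ti = 0.50823, O = 1.01646.
SiO2 (M=60.083): mol = 0.51512; Si = 0.51512, O = 1.03024.
ΣO = 2.55903; factor = 5/ΣO = 1.95387.
Si apfu = 0.51512 × 1.95387 = 1.006.

1.006 Si apfu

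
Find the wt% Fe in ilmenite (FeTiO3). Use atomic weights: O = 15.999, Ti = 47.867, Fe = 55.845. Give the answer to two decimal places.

36.81 weight percent

Molar mass of FeTiO3: 1*55.845 + 1*47.867 + 3*15.999 = 151.709 g/mol.
Mass of Fe per formula unit: 1 × 55.845 = 55.845 g.
Weight fraction Fe = 55.845 / 151.709 = 0.3681.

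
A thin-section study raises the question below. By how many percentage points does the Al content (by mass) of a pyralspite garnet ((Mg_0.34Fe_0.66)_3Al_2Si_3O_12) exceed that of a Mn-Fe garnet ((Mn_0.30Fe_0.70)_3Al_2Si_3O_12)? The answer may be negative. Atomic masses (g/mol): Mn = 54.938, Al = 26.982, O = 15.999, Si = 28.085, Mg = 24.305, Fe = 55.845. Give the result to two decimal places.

0.73 percentage points

Al in (Mg_0.34Fe_0.66)_3Al_2Si_3O_12: molar mass 465.571 g/mol; 2×26.982 = 53.964 g → 11.59 wt%.
Al in (Mn_0.30Fe_0.70)_3Al_2Si_3O_12: molar mass 496.926 g/mol; 2×26.982 = 53.964 g → 10.86 wt%.
Difference = 11.59 − 10.86 = 0.73 percentage points.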